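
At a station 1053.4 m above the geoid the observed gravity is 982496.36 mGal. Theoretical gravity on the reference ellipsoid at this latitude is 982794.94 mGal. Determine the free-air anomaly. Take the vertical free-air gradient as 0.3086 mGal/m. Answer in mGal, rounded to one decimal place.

Free-air correction = 0.3086 × 1053.4 = 325.08 mGal
Free-air anomaly = 982496.36 − 982794.94 + (325.08) = 26.50 mGal

26.5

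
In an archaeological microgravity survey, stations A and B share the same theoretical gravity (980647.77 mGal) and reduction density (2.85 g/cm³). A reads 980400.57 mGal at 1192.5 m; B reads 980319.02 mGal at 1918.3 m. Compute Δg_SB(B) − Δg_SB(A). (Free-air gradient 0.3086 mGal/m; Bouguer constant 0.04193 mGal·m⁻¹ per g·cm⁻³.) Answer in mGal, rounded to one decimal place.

55.7

Δg_SB(A) = 980400.57 − 980647.77 + 0.3086×1192.5 − 0.04193×2.85×1192.5 = -21.70 mGal
Δg_SB(B) = 980319.02 − 980647.77 + 0.3086×1918.3 − 0.04193×2.85×1918.3 = 34.00 mGal
Difference = 34.00 − (-21.70) = 55.70 mGal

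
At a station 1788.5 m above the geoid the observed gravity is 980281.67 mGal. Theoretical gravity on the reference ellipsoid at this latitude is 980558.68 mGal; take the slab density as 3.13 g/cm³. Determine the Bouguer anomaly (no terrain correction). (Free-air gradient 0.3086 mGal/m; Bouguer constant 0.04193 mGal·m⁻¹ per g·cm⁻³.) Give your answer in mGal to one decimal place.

Free-air correction = 0.3086 × 1788.5 = 551.93 mGal
Free-air anomaly = 980281.67 − 980558.68 + (551.93) = 274.92 mGal
Bouguer slab correction = 0.04193 × 3.13 × 1788.5 = 234.72 mGal
Simple Bouguer anomaly = 274.92 − (234.72) = 40.20 mGal

40.2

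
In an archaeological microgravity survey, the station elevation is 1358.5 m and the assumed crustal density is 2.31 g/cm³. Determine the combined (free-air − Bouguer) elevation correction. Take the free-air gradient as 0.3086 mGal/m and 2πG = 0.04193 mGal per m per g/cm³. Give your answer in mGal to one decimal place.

Combined gradient = 0.3086 − 0.04193 × 2.31 = 0.2117417 mGal/m
Combined elevation correction = 0.2117417 × 1358.5 = 287.7 mGal

287.7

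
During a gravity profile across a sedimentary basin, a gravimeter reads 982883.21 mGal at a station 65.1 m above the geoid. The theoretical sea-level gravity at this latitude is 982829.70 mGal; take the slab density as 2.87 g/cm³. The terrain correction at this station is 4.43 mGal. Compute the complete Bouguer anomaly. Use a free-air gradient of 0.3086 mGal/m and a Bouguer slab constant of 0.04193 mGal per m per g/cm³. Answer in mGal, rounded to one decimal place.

70.2

Free-air correction = 0.3086 × 65.1 = 20.09 mGal
Free-air anomaly = 982883.21 − 982829.70 + (20.09) = 73.60 mGal
Bouguer slab correction = 0.04193 × 2.87 × 65.1 = 7.83 mGal
Simple Bouguer anomaly = 73.60 − (7.83) = 65.77 mGal
Complete Bouguer anomaly = 65.77 + 4.43 = 70.20 mGal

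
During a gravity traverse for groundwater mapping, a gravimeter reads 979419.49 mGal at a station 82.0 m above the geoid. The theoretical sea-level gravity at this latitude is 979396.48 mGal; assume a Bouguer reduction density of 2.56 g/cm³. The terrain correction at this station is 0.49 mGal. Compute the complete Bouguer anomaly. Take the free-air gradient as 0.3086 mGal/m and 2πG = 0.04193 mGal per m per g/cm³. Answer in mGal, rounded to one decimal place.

Free-air correction = 0.3086 × 82.0 = 25.31 mGal
Free-air anomaly = 979419.49 − 979396.48 + (25.31) = 48.32 mGal
Bouguer slab correction = 0.04193 × 2.56 × 82.0 = 8.80 mGal
Simple Bouguer anomaly = 48.32 − (8.80) = 39.52 mGal
Complete Bouguer anomaly = 39.52 + 0.49 = 40.01 mGal

40.0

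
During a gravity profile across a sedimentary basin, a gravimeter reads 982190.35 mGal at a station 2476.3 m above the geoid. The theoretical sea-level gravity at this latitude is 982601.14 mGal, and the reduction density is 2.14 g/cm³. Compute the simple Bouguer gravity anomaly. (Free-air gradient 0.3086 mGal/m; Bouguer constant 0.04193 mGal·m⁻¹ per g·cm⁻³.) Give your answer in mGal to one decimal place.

Free-air correction = 0.3086 × 2476.3 = 764.19 mGal
Free-air anomaly = 982190.35 − 982601.14 + (764.19) = 353.40 mGal
Bouguer slab correction = 0.04193 × 2.14 × 2476.3 = 222.20 mGal
Simple Bouguer anomaly = 353.40 − (222.20) = 131.20 mGal

131.2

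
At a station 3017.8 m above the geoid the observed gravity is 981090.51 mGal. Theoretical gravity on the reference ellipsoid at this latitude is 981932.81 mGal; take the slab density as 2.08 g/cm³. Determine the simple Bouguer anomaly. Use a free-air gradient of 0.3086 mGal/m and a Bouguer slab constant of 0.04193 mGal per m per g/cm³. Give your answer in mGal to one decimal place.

-174.2

Free-air correction = 0.3086 × 3017.8 = 931.29 mGal
Free-air anomaly = 981090.51 − 981932.81 + (931.29) = 88.99 mGal
Bouguer slab correction = 0.04193 × 2.08 × 3017.8 = 263.20 mGal
Simple Bouguer anomaly = 88.99 − (263.20) = -174.21 mGal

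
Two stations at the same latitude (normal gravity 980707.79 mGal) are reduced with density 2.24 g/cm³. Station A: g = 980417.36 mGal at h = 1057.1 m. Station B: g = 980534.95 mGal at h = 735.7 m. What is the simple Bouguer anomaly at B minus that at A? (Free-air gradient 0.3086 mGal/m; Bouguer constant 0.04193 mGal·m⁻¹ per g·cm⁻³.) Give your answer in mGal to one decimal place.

Δg_SB(A) = 980417.36 − 980707.79 + 0.3086×1057.1 − 0.04193×2.24×1057.1 = -63.50 mGal
Δg_SB(B) = 980534.95 − 980707.79 + 0.3086×735.7 − 0.04193×2.24×735.7 = -14.90 mGal
Difference = -14.90 − (-63.50) = 48.60 mGal

48.6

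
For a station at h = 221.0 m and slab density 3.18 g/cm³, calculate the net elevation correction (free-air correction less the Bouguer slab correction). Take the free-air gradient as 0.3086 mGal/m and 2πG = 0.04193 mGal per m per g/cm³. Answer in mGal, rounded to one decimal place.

Combined gradient = 0.3086 − 0.04193 × 3.18 = 0.1752626 mGal/m
Combined elevation correction = 0.1752626 × 221.0 = 38.7 mGal

38.7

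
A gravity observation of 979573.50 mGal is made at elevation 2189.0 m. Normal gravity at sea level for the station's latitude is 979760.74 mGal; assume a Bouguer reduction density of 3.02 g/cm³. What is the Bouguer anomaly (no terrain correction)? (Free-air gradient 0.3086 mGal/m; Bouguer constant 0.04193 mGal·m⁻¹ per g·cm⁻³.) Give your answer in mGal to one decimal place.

Free-air correction = 0.3086 × 2189.0 = 675.53 mGal
Free-air anomaly = 979573.50 − 979760.74 + (675.53) = 488.29 mGal
Bouguer slab correction = 0.04193 × 3.02 × 2189.0 = 277.19 mGal
Simple Bouguer anomaly = 488.29 − (277.19) = 211.10 mGal

211.1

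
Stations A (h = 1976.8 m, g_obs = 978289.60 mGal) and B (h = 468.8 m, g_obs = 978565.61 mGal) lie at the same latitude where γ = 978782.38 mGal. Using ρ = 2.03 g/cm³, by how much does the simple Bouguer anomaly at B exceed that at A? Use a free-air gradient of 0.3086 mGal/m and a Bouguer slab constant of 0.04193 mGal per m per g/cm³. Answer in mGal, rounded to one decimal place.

-61.0

Δg_SB(A) = 978289.60 − 978782.38 + 0.3086×1976.8 − 0.04193×2.03×1976.8 = -51.00 mGal
Δg_SB(B) = 978565.61 − 978782.38 + 0.3086×468.8 − 0.04193×2.03×468.8 = -112.00 mGal
Difference = -112.00 − (-51.00) = -61.00 mGal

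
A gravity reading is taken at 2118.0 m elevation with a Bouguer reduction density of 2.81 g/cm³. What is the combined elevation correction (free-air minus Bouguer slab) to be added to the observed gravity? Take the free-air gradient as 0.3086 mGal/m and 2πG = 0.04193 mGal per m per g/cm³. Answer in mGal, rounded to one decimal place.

404.1

Combined gradient = 0.3086 − 0.04193 × 2.81 = 0.1907767 mGal/m
Combined elevation correction = 0.1907767 × 2118.0 = 404.1 mGal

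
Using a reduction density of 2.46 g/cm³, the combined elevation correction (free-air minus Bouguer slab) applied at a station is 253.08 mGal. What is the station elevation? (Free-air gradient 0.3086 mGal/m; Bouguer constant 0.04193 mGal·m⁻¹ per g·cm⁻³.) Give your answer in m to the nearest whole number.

Combined gradient = 0.3086 − 0.04193 × 2.46 = 0.2054522 mGal/m
h = 253.08 / 0.2054522 = 1231.82 m

1232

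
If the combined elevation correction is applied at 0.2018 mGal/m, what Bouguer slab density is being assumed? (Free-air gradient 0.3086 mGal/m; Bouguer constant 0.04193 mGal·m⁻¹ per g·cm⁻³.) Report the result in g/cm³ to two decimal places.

2.55

0.2018 = 0.3086 − 0.04193 × ρ
ρ = (0.3086 − 0.2018) / 0.04193 = 2.55 g/cm³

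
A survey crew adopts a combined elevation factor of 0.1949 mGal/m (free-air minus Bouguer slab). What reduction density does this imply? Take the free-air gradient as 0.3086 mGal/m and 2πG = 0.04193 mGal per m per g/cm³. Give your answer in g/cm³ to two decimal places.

0.1949 = 0.3086 − 0.04193 × ρ
ρ = (0.3086 − 0.1949) / 0.04193 = 2.71 g/cm³

2.71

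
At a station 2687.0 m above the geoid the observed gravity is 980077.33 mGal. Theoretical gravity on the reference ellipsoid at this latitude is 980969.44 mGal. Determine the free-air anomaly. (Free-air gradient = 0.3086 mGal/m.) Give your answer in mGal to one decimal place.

-62.9

Free-air correction = 0.3086 × 2687.0 = 829.21 mGal
Free-air anomaly = 980077.33 − 980969.44 + (829.21) = -62.90 mGal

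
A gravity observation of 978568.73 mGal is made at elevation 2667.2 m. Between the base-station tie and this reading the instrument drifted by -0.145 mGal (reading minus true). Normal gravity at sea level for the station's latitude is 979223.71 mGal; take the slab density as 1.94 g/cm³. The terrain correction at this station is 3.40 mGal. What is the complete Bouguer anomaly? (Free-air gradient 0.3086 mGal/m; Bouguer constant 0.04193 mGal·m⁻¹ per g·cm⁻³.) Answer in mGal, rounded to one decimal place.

-45.3

Drift-corrected reading = 978568.73 − (-0.145) = 978568.875 mGal
Free-air correction = 0.3086 × 2667.2 = 823.10 mGal
Free-air anomaly = 978568.875 − 979223.71 + (823.10) = 168.265 mGal
Bouguer slab correction = 0.04193 × 1.94 × 2667.2 = 216.96 mGal
Simple Bouguer anomaly = 168.265 − (216.96) = -48.695 mGal
Complete Bouguer anomaly = -48.695 + 3.40 = -45.295 mGal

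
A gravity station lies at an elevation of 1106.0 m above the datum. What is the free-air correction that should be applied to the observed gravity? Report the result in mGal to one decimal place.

Free-air correction = 0.3086 × 1106.0 = 341.3 mGal

341.3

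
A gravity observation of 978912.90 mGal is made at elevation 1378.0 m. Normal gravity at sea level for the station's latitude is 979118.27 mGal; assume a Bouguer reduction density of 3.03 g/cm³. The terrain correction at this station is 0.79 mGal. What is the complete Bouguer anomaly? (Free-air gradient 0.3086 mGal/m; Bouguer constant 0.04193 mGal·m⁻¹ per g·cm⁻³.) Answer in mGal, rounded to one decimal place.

Free-air correction = 0.3086 × 1378.0 = 425.25 mGal
Free-air anomaly = 978912.90 − 979118.27 + (425.25) = 219.88 mGal
Bouguer slab correction = 0.04193 × 3.03 × 1378.0 = 175.07 mGal
Simple Bouguer anomaly = 219.88 − (175.07) = 44.81 mGal
Complete Bouguer anomaly = 44.81 + 0.79 = 45.60 mGal

45.6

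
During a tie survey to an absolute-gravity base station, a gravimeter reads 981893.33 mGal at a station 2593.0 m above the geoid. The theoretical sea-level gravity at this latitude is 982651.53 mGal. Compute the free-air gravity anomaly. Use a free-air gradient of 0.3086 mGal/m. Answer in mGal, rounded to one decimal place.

42.0

Free-air correction = 0.3086 × 2593.0 = 800.20 mGal
Free-air anomaly = 981893.33 − 982651.53 + (800.20) = 42.00 mGal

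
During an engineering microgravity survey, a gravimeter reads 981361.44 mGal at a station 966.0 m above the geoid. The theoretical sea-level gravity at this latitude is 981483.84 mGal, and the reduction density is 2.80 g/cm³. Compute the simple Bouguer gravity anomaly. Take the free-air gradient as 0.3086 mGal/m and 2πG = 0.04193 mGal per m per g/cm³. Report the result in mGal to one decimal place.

62.3

Free-air correction = 0.3086 × 966.0 = 298.11 mGal
Free-air anomaly = 981361.44 − 981483.84 + (298.11) = 175.71 mGal
Bouguer slab correction = 0.04193 × 2.80 × 966.0 = 113.41 mGal
Simple Bouguer anomaly = 175.71 − (113.41) = 62.30 mGal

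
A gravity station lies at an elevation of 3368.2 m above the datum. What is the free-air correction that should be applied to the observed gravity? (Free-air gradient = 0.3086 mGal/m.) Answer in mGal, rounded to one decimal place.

Free-air correction = 0.3086 × 3368.2 = 1039.4 mGal

1039.4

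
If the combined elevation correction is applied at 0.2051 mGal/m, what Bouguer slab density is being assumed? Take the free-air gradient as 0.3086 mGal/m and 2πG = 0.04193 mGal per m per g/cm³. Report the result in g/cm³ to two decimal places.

2.47

0.2051 = 0.3086 − 0.04193 × ρ
ρ = (0.3086 − 0.2051) / 0.04193 = 2.47 g/cm³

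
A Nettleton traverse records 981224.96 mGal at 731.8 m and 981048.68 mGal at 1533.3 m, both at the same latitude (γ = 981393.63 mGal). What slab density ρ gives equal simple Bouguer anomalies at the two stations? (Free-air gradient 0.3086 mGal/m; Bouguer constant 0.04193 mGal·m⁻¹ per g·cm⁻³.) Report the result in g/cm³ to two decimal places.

Δg_obs = 981048.68 − 981224.96 = -176.28 mGal over Δh = 1533.3 − 731.8 = 801.5 m
Equal Bouguer anomalies ⇒ Δg_obs + (0.3086 − 0.04193ρ)·Δh = 0
0.3086 − 0.04193ρ = −Δg_obs/Δh = 0.21994
ρ = (0.3086 − 0.21994) / 0.04193 = 2.11 g/cm³

2.11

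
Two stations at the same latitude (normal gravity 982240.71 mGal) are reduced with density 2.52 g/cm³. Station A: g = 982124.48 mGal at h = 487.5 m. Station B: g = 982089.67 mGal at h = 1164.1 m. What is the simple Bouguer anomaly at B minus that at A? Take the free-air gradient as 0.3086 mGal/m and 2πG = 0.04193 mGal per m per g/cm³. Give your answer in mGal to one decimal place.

Δg_SB(A) = 982124.48 − 982240.71 + 0.3086×487.5 − 0.04193×2.52×487.5 = -17.30 mGal
Δg_SB(B) = 982089.67 − 982240.71 + 0.3086×1164.1 − 0.04193×2.52×1164.1 = 85.20 mGal
Difference = 85.20 − (-17.30) = 102.50 mGal

102.5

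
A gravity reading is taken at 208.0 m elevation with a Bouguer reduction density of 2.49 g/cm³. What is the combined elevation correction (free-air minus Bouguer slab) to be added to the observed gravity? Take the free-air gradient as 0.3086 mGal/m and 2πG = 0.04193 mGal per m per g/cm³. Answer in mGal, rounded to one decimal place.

Combined gradient = 0.3086 − 0.04193 × 2.49 = 0.2041943 mGal/m
Combined elevation correction = 0.2041943 × 208.0 = 42.5 mGal

42.5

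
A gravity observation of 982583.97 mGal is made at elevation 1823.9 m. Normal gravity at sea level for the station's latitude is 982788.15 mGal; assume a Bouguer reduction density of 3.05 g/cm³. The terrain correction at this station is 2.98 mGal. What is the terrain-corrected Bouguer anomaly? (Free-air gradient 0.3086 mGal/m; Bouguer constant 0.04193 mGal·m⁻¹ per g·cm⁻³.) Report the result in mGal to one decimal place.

128.4

Free-air correction = 0.3086 × 1823.9 = 562.86 mGal
Free-air anomaly = 982583.97 − 982788.15 + (562.86) = 358.68 mGal
Bouguer slab correction = 0.04193 × 3.05 × 1823.9 = 233.25 mGal
Simple Bouguer anomaly = 358.68 − (233.25) = 125.43 mGal
Complete Bouguer anomaly = 125.43 + 2.98 = 128.41 mGal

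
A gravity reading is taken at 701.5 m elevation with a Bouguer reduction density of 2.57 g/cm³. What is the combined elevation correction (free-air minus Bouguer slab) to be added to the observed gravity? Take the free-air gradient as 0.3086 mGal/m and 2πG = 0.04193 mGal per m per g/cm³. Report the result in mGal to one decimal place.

Combined gradient = 0.3086 − 0.04193 × 2.57 = 0.2008399 mGal/m
Combined elevation correction = 0.2008399 × 701.5 = 140.9 mGal

140.9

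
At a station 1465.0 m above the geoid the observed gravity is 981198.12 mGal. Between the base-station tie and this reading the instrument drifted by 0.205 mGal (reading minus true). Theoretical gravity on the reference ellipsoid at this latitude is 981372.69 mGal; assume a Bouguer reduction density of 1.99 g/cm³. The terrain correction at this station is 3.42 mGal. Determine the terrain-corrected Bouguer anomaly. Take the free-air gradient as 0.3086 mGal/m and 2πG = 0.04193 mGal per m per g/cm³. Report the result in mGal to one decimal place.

Drift-corrected reading = 981198.12 − (0.205) = 981197.915 mGal
Free-air correction = 0.3086 × 1465.0 = 452.10 mGal
Free-air anomaly = 981197.915 − 981372.69 + (452.10) = 277.325 mGal
Bouguer slab correction = 0.04193 × 1.99 × 1465.0 = 122.24 mGal
Simple Bouguer anomaly = 277.325 − (122.24) = 155.085 mGal
Complete Bouguer anomaly = 155.085 + 3.42 = 158.505 mGal

158.5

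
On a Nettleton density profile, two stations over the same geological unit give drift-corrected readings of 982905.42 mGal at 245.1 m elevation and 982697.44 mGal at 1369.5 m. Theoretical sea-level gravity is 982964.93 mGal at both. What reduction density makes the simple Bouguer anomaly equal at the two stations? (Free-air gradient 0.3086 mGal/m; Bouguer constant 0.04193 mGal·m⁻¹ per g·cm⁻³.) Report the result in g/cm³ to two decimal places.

Δg_obs = 982697.44 − 982905.42 = -207.98 mGal over Δh = 1369.5 − 245.1 = 1124.4 m
Equal Bouguer anomalies ⇒ Δg_obs + (0.3086 − 0.04193ρ)·Δh = 0
0.3086 − 0.04193ρ = −Δg_obs/Δh = 0.18497
ρ = (0.3086 − 0.18497) / 0.04193 = 2.95 g/cm³

2.95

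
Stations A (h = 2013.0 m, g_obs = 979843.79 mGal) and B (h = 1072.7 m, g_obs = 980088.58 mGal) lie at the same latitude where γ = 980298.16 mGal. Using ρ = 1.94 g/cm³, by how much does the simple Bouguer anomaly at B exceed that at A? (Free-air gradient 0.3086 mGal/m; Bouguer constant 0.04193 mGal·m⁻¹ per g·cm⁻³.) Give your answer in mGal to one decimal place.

31.1

Δg_SB(A) = 979843.79 − 980298.16 + 0.3086×2013.0 − 0.04193×1.94×2013.0 = 3.10 mGal
Δg_SB(B) = 980088.58 − 980298.16 + 0.3086×1072.7 − 0.04193×1.94×1072.7 = 34.20 mGal
Difference = 34.20 − (3.10) = 31.10 mGal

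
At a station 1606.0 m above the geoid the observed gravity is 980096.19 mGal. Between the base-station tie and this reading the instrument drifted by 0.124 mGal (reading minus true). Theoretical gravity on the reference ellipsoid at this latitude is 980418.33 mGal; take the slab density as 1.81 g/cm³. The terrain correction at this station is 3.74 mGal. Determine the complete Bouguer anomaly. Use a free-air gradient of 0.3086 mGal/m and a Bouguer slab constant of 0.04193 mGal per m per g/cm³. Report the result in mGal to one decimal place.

Drift-corrected reading = 980096.19 − (0.124) = 980096.066 mGal
Free-air correction = 0.3086 × 1606.0 = 495.61 mGal
Free-air anomaly = 980096.066 − 980418.33 + (495.61) = 173.346 mGal
Bouguer slab correction = 0.04193 × 1.81 × 1606.0 = 121.88 mGal
Simple Bouguer anomaly = 173.346 − (121.88) = 51.466 mGal
Complete Bouguer anomaly = 51.466 + 3.74 = 55.206 mGal

55.2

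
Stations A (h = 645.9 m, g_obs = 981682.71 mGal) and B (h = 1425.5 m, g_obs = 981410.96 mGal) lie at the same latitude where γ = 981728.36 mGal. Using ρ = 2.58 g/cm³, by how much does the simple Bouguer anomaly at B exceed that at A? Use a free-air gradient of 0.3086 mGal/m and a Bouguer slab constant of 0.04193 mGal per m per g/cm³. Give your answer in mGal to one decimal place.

-115.5

Δg_SB(A) = 981682.71 − 981728.36 + 0.3086×645.9 − 0.04193×2.58×645.9 = 83.80 mGal
Δg_SB(B) = 981410.96 − 981728.36 + 0.3086×1425.5 − 0.04193×2.58×1425.5 = -31.70 mGal
Difference = -31.70 − (83.80) = -115.50 mGal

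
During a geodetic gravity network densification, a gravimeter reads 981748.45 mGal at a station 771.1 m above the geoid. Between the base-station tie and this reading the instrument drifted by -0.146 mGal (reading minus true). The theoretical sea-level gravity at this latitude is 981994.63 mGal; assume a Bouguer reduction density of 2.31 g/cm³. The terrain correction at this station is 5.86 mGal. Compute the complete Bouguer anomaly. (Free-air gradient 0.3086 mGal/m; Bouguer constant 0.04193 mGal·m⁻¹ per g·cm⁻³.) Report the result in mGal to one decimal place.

Drift-corrected reading = 981748.45 − (-0.146) = 981748.596 mGal
Free-air correction = 0.3086 × 771.1 = 237.96 mGal
Free-air anomaly = 981748.596 − 981994.63 + (237.96) = -8.074 mGal
Bouguer slab correction = 0.04193 × 2.31 × 771.1 = 74.69 mGal
Simple Bouguer anomaly = -8.074 − (74.69) = -82.764 mGal
Complete Bouguer anomaly = -82.764 + 5.86 = -76.904 mGal

-76.9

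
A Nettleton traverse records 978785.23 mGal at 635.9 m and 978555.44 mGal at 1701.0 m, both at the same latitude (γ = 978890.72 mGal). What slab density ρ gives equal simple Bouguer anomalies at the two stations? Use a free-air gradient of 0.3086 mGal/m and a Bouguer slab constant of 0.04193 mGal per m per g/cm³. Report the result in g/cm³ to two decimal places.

2.21

Δg_obs = 978555.44 − 978785.23 = -229.79 mGal over Δh = 1701.0 − 635.9 = 1065.1 m
Equal Bouguer anomalies ⇒ Δg_obs + (0.3086 − 0.04193ρ)·Δh = 0
0.3086 − 0.04193ρ = −Δg_obs/Δh = 0.21575
ρ = (0.3086 − 0.21575) / 0.04193 = 2.21 g/cm³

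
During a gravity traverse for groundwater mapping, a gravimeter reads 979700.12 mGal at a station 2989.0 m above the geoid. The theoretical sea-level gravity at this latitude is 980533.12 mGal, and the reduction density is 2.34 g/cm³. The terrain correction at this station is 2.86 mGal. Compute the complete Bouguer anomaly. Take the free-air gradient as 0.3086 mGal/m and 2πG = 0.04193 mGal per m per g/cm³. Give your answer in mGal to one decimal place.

-201.0

Free-air correction = 0.3086 × 2989.0 = 922.41 mGal
Free-air anomaly = 979700.12 − 980533.12 + (922.41) = 89.41 mGal
Bouguer slab correction = 0.04193 × 2.34 × 2989.0 = 293.27 mGal
Simple Bouguer anomaly = 89.41 − (293.27) = -203.86 mGal
Complete Bouguer anomaly = -203.86 + 2.86 = -201.00 mGal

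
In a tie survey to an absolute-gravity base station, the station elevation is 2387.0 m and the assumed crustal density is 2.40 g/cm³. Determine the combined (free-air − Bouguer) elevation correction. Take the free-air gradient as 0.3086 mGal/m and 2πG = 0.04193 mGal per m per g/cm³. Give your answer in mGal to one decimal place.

Combined gradient = 0.3086 − 0.04193 × 2.40 = 0.2079680 mGal/m
Combined elevation correction = 0.2079680 × 2387.0 = 496.4 mGal

496.4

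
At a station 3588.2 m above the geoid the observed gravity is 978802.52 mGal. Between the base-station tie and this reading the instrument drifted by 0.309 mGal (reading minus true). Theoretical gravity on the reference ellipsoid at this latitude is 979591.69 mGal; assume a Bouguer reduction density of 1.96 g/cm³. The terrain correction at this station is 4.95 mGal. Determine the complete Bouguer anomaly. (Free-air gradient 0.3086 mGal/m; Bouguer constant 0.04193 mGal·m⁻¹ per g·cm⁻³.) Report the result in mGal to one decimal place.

27.9

Drift-corrected reading = 978802.52 − (0.309) = 978802.211 mGal
Free-air correction = 0.3086 × 3588.2 = 1107.32 mGal
Free-air anomaly = 978802.211 − 979591.69 + (1107.32) = 317.841 mGal
Bouguer slab correction = 0.04193 × 1.96 × 3588.2 = 294.89 mGal
Simple Bouguer anomaly = 317.841 − (294.89) = 22.951 mGal
Complete Bouguer anomaly = 22.951 + 4.95 = 27.901 mGal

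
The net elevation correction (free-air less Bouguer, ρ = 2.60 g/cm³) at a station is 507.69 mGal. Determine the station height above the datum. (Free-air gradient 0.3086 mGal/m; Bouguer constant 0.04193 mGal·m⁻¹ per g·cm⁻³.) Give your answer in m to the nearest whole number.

Combined gradient = 0.3086 − 0.04193 × 2.60 = 0.1995820 mGal/m
h = 507.69 / 0.1995820 = 2543.77 m

2544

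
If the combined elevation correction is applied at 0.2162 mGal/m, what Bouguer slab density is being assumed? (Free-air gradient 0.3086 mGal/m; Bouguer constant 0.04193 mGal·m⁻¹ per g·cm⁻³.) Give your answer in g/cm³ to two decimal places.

2.20

0.2162 = 0.3086 − 0.04193 × ρ
ρ = (0.3086 − 0.2162) / 0.04193 = 2.20 g/cm³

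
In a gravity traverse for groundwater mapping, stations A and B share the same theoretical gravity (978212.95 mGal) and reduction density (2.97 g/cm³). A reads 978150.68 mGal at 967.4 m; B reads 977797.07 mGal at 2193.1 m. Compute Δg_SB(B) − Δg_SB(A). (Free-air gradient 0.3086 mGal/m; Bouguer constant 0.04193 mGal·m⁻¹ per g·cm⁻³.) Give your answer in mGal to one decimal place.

-128.0

Δg_SB(A) = 978150.68 − 978212.95 + 0.3086×967.4 − 0.04193×2.97×967.4 = 115.80 mGal
Δg_SB(B) = 977797.07 − 978212.95 + 0.3086×2193.1 − 0.04193×2.97×2193.1 = -12.20 mGal
Difference = -12.20 − (115.80) = -128.00 mGal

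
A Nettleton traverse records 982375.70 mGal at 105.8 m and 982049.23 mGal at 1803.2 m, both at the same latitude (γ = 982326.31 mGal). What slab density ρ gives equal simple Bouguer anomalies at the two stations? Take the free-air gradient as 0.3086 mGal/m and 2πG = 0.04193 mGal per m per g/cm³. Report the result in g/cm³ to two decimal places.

Δg_obs = 982049.23 − 982375.70 = -326.47 mGal over Δh = 1803.2 − 105.8 = 1697.4 m
Equal Bouguer anomalies ⇒ Δg_obs + (0.3086 − 0.04193ρ)·Δh = 0
0.3086 − 0.04193ρ = −Δg_obs/Δh = 0.19234
ρ = (0.3086 − 0.19234) / 0.04193 = 2.77 g/cm³

2.77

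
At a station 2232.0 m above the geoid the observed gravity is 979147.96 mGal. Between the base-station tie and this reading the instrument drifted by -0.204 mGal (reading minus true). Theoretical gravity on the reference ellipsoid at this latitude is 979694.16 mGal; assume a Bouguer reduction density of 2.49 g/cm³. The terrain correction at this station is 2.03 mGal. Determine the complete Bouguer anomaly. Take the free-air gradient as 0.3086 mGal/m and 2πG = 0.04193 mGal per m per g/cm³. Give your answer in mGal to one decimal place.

-88.2

Drift-corrected reading = 979147.96 − (-0.204) = 979148.164 mGal
Free-air correction = 0.3086 × 2232.0 = 688.80 mGal
Free-air anomaly = 979148.164 − 979694.16 + (688.80) = 142.804 mGal
Bouguer slab correction = 0.04193 × 2.49 × 2232.0 = 233.03 mGal
Simple Bouguer anomaly = 142.804 − (233.03) = -90.226 mGal
Complete Bouguer anomaly = -90.226 + 2.03 = -88.196 mGal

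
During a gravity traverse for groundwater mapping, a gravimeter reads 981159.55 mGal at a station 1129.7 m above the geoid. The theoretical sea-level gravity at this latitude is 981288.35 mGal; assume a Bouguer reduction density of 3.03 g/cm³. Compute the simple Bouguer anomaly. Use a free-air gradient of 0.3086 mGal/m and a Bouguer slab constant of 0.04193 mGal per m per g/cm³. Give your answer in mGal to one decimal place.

Free-air correction = 0.3086 × 1129.7 = 348.63 mGal
Free-air anomaly = 981159.55 − 981288.35 + (348.63) = 219.83 mGal
Bouguer slab correction = 0.04193 × 3.03 × 1129.7 = 143.53 mGal
Simple Bouguer anomaly = 219.83 − (143.53) = 76.30 mGal

76.3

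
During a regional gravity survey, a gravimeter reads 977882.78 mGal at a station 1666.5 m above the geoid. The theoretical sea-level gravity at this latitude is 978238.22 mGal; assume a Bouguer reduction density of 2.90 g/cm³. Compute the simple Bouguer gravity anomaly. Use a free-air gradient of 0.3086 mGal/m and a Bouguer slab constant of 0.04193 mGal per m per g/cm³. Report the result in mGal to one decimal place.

Free-air correction = 0.3086 × 1666.5 = 514.28 mGal
Free-air anomaly = 977882.78 − 978238.22 + (514.28) = 158.84 mGal
Bouguer slab correction = 0.04193 × 2.90 × 1666.5 = 202.64 mGal
Simple Bouguer anomaly = 158.84 − (202.64) = -43.80 mGal

-43.8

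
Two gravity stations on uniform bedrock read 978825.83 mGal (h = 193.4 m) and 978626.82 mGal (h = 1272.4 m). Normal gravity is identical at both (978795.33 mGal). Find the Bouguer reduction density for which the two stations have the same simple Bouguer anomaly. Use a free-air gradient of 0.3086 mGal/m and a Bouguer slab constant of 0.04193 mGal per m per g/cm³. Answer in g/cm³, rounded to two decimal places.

Δg_obs = 978626.82 − 978825.83 = -199.01 mGal over Δh = 1272.4 − 193.4 = 1079.0 m
Equal Bouguer anomalies ⇒ Δg_obs + (0.3086 − 0.04193ρ)·Δh = 0
0.3086 − 0.04193ρ = −Δg_obs/Δh = 0.18444
ρ = (0.3086 − 0.18444) / 0.04193 = 2.96 g/cm³

2.96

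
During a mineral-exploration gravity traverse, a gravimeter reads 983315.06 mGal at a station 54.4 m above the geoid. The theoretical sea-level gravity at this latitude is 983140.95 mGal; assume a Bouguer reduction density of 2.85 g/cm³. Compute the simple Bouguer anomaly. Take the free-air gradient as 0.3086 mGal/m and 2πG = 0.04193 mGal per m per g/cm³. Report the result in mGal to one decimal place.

Free-air correction = 0.3086 × 54.4 = 16.79 mGal
Free-air anomaly = 983315.06 − 983140.95 + (16.79) = 190.90 mGal
Bouguer slab correction = 0.04193 × 2.85 × 54.4 = 6.50 mGal
Simple Bouguer anomaly = 190.90 − (6.50) = 184.40 mGal

184.4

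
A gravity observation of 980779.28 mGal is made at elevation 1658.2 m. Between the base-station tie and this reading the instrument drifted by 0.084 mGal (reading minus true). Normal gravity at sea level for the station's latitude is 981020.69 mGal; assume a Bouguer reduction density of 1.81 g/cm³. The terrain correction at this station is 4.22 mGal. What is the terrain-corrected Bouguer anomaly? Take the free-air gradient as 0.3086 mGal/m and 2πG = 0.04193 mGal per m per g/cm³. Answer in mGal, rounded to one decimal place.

148.6

Drift-corrected reading = 980779.28 − (0.084) = 980779.196 mGal
Free-air correction = 0.3086 × 1658.2 = 511.72 mGal
Free-air anomaly = 980779.196 − 981020.69 + (511.72) = 270.226 mGal
Bouguer slab correction = 0.04193 × 1.81 × 1658.2 = 125.85 mGal
Simple Bouguer anomaly = 270.226 − (125.85) = 144.376 mGal
Complete Bouguer anomaly = 144.376 + 4.22 = 148.596 mGal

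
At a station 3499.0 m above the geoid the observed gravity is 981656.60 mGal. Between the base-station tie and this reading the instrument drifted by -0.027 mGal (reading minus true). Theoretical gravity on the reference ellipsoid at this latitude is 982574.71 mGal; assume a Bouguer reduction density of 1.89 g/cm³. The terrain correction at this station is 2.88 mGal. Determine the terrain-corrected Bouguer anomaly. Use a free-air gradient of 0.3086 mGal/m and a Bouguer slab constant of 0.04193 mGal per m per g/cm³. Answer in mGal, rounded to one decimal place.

-112.7

Drift-corrected reading = 981656.60 − (-0.027) = 981656.627 mGal
Free-air correction = 0.3086 × 3499.0 = 1079.79 mGal
Free-air anomaly = 981656.627 − 982574.71 + (1079.79) = 161.707 mGal
Bouguer slab correction = 0.04193 × 1.89 × 3499.0 = 277.29 mGal
Simple Bouguer anomaly = 161.707 − (277.29) = -115.583 mGal
Complete Bouguer anomaly = -115.583 + 2.88 = -112.703 mGal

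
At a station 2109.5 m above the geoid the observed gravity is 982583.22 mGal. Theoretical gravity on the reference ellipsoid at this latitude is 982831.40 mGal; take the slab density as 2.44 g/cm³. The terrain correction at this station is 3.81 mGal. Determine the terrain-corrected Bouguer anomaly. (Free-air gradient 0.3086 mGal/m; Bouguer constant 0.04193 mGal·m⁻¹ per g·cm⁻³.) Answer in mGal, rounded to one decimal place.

Free-air correction = 0.3086 × 2109.5 = 650.99 mGal
Free-air anomaly = 982583.22 − 982831.40 + (650.99) = 402.81 mGal
Bouguer slab correction = 0.04193 × 2.44 × 2109.5 = 215.82 mGal
Simple Bouguer anomaly = 402.81 − (215.82) = 186.99 mGal
Complete Bouguer anomaly = 186.99 + 3.81 = 190.80 mGal

190.8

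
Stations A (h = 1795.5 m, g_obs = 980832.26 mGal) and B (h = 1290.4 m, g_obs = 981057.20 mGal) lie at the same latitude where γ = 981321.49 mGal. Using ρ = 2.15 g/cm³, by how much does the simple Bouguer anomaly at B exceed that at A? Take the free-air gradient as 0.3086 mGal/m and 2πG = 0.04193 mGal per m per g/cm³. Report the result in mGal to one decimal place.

114.6

Δg_SB(A) = 980832.26 − 981321.49 + 0.3086×1795.5 − 0.04193×2.15×1795.5 = -97.00 mGal
Δg_SB(B) = 981057.20 − 981321.49 + 0.3086×1290.4 − 0.04193×2.15×1290.4 = 17.60 mGal
Difference = 17.60 − (-97.00) = 114.60 mGal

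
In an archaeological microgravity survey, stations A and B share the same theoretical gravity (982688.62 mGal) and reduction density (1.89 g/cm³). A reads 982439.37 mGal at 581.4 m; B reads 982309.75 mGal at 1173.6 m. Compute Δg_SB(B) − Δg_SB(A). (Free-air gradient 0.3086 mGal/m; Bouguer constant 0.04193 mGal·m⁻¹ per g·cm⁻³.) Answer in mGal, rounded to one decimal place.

Δg_SB(A) = 982439.37 − 982688.62 + 0.3086×581.4 − 0.04193×1.89×581.4 = -115.90 mGal
Δg_SB(B) = 982309.75 − 982688.62 + 0.3086×1173.6 − 0.04193×1.89×1173.6 = -109.70 mGal
Difference = -109.70 − (-115.90) = 6.20 mGal

6.2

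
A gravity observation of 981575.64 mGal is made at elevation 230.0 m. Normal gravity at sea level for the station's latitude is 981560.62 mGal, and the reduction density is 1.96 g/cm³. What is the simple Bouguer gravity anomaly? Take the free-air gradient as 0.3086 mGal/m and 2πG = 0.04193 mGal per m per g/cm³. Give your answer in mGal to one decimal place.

Free-air correction = 0.3086 × 230.0 = 70.98 mGal
Free-air anomaly = 981575.64 − 981560.62 + (70.98) = 86.00 mGal
Bouguer slab correction = 0.04193 × 1.96 × 230.0 = 18.90 mGal
Simple Bouguer anomaly = 86.00 − (18.90) = 67.10 mGal

67.1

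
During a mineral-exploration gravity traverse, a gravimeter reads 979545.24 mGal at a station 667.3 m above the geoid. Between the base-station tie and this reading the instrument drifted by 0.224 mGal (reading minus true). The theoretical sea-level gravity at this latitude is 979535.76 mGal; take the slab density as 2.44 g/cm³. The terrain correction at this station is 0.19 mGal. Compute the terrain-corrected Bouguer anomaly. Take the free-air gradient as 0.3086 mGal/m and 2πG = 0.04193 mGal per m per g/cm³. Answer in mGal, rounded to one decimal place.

Drift-corrected reading = 979545.24 − (0.224) = 979545.016 mGal
Free-air correction = 0.3086 × 667.3 = 205.93 mGal
Free-air anomaly = 979545.016 − 979535.76 + (205.93) = 215.186 mGal
Bouguer slab correction = 0.04193 × 2.44 × 667.3 = 68.27 mGal
Simple Bouguer anomaly = 215.186 − (68.27) = 146.916 mGal
Complete Bouguer anomaly = 146.916 + 0.19 = 147.106 mGal

147.1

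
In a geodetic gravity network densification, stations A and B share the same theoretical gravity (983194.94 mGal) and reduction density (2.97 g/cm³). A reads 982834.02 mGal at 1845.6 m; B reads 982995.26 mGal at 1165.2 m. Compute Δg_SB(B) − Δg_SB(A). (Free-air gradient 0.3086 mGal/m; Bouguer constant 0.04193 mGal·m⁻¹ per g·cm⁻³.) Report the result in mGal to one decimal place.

Δg_SB(A) = 982834.02 − 983194.94 + 0.3086×1845.6 − 0.04193×2.97×1845.6 = -21.20 mGal
Δg_SB(B) = 982995.26 − 983194.94 + 0.3086×1165.2 − 0.04193×2.97×1165.2 = 14.80 mGal
Difference = 14.80 − (-21.20) = 36.00 mGal

36.0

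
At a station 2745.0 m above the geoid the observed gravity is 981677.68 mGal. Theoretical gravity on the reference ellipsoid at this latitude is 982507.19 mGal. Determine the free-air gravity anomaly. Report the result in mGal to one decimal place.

Free-air correction = 0.3086 × 2745.0 = 847.11 mGal
Free-air anomaly = 981677.68 − 982507.19 + (847.11) = 17.60 mGal

17.6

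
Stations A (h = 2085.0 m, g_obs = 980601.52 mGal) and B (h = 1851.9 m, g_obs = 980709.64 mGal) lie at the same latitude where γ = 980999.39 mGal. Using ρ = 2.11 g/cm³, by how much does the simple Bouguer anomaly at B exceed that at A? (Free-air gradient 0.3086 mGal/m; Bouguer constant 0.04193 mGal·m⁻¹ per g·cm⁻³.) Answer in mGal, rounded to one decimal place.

Δg_SB(A) = 980601.52 − 980999.39 + 0.3086×2085.0 − 0.04193×2.11×2085.0 = 61.10 mGal
Δg_SB(B) = 980709.64 − 980999.39 + 0.3086×1851.9 − 0.04193×2.11×1851.9 = 117.90 mGal
Difference = 117.90 − (61.10) = 56.80 mGal

56.8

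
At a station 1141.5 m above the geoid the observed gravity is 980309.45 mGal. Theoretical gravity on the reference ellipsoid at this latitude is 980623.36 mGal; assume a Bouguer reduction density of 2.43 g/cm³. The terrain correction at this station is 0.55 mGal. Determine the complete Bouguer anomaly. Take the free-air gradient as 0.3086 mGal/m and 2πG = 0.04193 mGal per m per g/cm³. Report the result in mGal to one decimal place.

Free-air correction = 0.3086 × 1141.5 = 352.27 mGal
Free-air anomaly = 980309.45 − 980623.36 + (352.27) = 38.36 mGal
Bouguer slab correction = 0.04193 × 2.43 × 1141.5 = 116.31 mGal
Simple Bouguer anomaly = 38.36 − (116.31) = -77.95 mGal
Complete Bouguer anomaly = -77.95 + 0.55 = -77.40 mGal

-77.4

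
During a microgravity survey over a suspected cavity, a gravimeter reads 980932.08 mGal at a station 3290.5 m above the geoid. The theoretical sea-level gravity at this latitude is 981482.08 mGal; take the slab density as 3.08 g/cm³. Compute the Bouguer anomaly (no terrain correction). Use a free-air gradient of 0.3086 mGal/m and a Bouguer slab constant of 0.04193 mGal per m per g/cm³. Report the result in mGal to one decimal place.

Free-air correction = 0.3086 × 3290.5 = 1015.45 mGal
Free-air anomaly = 980932.08 − 981482.08 + (1015.45) = 465.45 mGal
Bouguer slab correction = 0.04193 × 3.08 × 3290.5 = 424.95 mGal
Simple Bouguer anomaly = 465.45 − (424.95) = 40.50 mGal

40.5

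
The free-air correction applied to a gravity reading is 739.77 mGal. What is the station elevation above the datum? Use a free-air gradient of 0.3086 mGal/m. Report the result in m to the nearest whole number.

h = 739.77 / 0.3086 = 2397.18 m

2397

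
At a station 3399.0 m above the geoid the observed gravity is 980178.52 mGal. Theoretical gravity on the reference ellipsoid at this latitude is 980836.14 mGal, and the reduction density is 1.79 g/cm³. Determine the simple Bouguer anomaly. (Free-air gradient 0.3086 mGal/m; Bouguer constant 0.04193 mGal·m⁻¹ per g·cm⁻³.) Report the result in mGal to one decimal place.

136.2

Free-air correction = 0.3086 × 3399.0 = 1048.93 mGal
Free-air anomaly = 980178.52 − 980836.14 + (1048.93) = 391.31 mGal
Bouguer slab correction = 0.04193 × 1.79 × 3399.0 = 255.11 mGal
Simple Bouguer anomaly = 391.31 − (255.11) = 136.20 mGal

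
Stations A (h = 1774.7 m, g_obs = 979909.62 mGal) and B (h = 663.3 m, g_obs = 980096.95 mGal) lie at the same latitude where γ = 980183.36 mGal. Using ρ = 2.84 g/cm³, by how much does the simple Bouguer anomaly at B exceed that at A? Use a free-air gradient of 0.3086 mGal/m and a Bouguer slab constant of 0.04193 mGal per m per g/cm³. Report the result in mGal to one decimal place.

Δg_SB(A) = 979909.62 − 980183.36 + 0.3086×1774.7 − 0.04193×2.84×1774.7 = 62.60 mGal
Δg_SB(B) = 980096.95 − 980183.36 + 0.3086×663.3 − 0.04193×2.84×663.3 = 39.30 mGal
Difference = 39.30 − (62.60) = -23.30 mGal

-23.3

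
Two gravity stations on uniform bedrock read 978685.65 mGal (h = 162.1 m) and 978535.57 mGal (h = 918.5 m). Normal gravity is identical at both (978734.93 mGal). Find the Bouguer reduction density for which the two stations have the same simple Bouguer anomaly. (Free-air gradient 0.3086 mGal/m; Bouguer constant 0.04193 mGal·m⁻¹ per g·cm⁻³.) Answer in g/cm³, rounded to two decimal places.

2.63

Δg_obs = 978535.57 − 978685.65 = -150.08 mGal over Δh = 918.5 − 162.1 = 756.4 m
Equal Bouguer anomalies ⇒ Δg_obs + (0.3086 − 0.04193ρ)·Δh = 0
0.3086 − 0.04193ρ = −Δg_obs/Δh = 0.19841
ρ = (0.3086 − 0.19841) / 0.04193 = 2.63 g/cm³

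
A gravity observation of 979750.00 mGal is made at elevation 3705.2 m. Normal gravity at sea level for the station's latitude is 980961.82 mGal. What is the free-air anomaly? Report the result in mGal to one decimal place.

-68.4

Free-air correction = 0.3086 × 3705.2 = 1143.42 mGal
Free-air anomaly = 979750.00 − 980961.82 + (1143.42) = -68.40 mGal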